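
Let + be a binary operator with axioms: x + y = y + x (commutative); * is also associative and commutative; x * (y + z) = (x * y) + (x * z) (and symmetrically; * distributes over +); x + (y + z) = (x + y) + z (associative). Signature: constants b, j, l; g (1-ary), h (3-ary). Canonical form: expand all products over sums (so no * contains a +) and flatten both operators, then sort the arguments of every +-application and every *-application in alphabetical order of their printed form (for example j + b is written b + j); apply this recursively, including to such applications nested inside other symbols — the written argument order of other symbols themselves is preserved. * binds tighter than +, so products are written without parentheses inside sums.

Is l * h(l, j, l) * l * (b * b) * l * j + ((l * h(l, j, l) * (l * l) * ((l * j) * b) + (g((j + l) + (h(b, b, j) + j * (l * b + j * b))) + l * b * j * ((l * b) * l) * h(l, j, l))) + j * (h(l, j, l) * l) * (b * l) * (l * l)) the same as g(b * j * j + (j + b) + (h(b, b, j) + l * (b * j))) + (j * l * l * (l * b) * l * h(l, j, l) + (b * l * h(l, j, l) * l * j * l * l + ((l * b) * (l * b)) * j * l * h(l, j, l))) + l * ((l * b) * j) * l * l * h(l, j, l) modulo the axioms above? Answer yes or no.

Left:  l * h(l, j, l) * l * (b * b) * l * j + ((l * h(l, j, l) * (l * l) * ((l * j) * b) + (g((j + l) + (h(b, b, j) + j * (l * b + j * b))) + l * b * j * ((l * b) * l) * h(l, j, l))) + j * (h(l, j, l) * l) * (b * l) * (l * l))
  Expand products over sums:  b * b * h(l, j, l) * j * l * l * l + b * h(l, j, l) * j * l * l * l * l + g(b * j * j + b * j * l + h(b, b, j) + j + l) + b * b * h(l, j, l) * j * l * l * l + b * h(l, j, l) * j * l * l * l * l
  Order the arguments:  b * b * h(l, j, l) * j * l * l * l + b * b * h(l, j, l) * j * l * l * l + b * h(l, j, l) * j * l * l * l * l + b * h(l, j, l) * j * l * l * l * l + g(b * j * j + b * j * l + h(b, b, j) + j + l)
Right:  g(b * j * j + (j + b) + (h(b, b, j) + l * (b * j))) + (j * l * l * (l * b) * l * h(l, j, l) + (b * l * h(l, j, l) * l * j * l * l + ((l * b) * (l * b)) * j * l * h(l, j, l))) + l * ((l * b) * j) * l * l * h(l, j, l)
  Un-nest:  g(b + b * j * j + b * j * l + h(b, b, j) + j) + b * h(l, j, l) * j * l * l * l * l + b * h(l, j, l) * j * l * l * l * l + b * b * h(l, j, l) * j * l * l * l + b * h(l, j, l) * j * l * l * l * l
  Order the arguments:  b * b * h(l, j, l) * j * l * l * l + b * h(l, j, l) * j * l * l * l * l + b * h(l, j, l) * j * l * l * l * l + b * h(l, j, l) * j * l * l * l * l + g(b + b * j * j + b * j * l + h(b, b, j) + j)

Answer: no — b * b * h(l, j, l) * j * l * l * l + b * b * h(l, j, l) * j * l * l * l + b * h(l, j, l) * j * l * l * l * l + b * h(l, j, l) * j * l * l * l * l + g(b * j * j + b * j * l + h(b, b, j) + j + l) vs b * b * h(l, j, l) * j * l * l * l + b * h(l, j, l) * j * l * l * l * l + b * h(l, j, l) * j * l * l * l * l + b * h(l, j, l) * j * l * l * l * l + g(b + b * j * j + b * j * l + h(b, b, j) + j)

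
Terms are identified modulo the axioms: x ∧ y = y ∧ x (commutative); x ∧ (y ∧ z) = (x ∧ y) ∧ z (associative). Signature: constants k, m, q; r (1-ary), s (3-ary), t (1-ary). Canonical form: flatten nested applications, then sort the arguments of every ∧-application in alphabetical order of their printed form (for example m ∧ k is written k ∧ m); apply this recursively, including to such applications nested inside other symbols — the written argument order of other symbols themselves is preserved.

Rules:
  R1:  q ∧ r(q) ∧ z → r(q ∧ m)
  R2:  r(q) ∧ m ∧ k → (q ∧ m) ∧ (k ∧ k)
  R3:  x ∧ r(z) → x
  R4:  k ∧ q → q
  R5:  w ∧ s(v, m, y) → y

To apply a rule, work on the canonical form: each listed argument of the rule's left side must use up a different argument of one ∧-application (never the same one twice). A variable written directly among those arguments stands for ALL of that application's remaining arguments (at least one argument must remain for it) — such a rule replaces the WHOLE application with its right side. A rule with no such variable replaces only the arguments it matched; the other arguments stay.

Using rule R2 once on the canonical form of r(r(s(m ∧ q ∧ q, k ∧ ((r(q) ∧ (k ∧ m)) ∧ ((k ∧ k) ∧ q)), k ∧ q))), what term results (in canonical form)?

Answer: r(r(s(m ∧ q ∧ q, k ∧ k ∧ k ∧ k ∧ k ∧ m ∧ q ∧ q, k ∧ q)))

Derivation:
Canonical form:  r(r(s(m ∧ q ∧ q, k ∧ k ∧ k ∧ k ∧ m ∧ q ∧ r(q), k ∧ q)))
R2 matches:  uses k, m, r(q)
New term:  r(r(s(m ∧ q ∧ q, k ∧ k ∧ k ∧ k ∧ k ∧ m ∧ q ∧ q, k ∧ q)))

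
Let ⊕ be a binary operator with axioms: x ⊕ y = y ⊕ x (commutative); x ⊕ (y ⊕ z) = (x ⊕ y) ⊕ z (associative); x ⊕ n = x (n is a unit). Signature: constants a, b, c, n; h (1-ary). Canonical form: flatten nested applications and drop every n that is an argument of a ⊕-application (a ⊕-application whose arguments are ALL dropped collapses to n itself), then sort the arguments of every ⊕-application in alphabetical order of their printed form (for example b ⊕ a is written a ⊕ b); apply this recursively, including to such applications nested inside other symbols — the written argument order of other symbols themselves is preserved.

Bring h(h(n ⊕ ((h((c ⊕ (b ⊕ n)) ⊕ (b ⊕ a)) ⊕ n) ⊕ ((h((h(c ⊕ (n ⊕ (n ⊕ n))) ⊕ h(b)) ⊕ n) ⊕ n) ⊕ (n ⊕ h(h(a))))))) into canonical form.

Answer: h(h(h(a ⊕ b ⊕ b ⊕ c) ⊕ h(h(a)) ⊕ h(h(b) ⊕ h(c))))

Derivation:
Descend into:  n ⊕ ((h((c ⊕ (b ⊕ n)) ⊕ (b ⊕ a)) ⊕ n) ⊕ ((h((h(c ⊕ (n ⊕ (n ⊕ n))) ⊕ h(b)) ⊕ n) ⊕ n) ⊕ (n ⊕ h(h(a)))))
Flatten:  n ⊕ h((c ⊕ (b ⊕ n)) ⊕ (b ⊕ a)) ⊕ n ⊕ h((h(c ⊕ (n ⊕ (n ⊕ n))) ⊕ h(b)) ⊕ n) ⊕ n ⊕ n ⊕ h(h(a))
Simplify inside:  h((c ⊕ (b ⊕ n)) ⊕ (b ⊕ a))  →  h(a ⊕ b ⊕ b ⊕ c)
Canonicalize subterm:  h((h(c ⊕ (n ⊕ (n ⊕ n))) ⊕ h(b)) ⊕ n)  →  h(h(b) ⊕ h(c))
Unit:  drop n (×4)
Sort arguments:  h(a ⊕ b ⊕ b ⊕ c) ⊕ h(h(a)) ⊕ h(h(b) ⊕ h(c))
Put back:  h(h(h(a ⊕ b ⊕ b ⊕ c) ⊕ h(h(a)) ⊕ h(h(b) ⊕ h(c))))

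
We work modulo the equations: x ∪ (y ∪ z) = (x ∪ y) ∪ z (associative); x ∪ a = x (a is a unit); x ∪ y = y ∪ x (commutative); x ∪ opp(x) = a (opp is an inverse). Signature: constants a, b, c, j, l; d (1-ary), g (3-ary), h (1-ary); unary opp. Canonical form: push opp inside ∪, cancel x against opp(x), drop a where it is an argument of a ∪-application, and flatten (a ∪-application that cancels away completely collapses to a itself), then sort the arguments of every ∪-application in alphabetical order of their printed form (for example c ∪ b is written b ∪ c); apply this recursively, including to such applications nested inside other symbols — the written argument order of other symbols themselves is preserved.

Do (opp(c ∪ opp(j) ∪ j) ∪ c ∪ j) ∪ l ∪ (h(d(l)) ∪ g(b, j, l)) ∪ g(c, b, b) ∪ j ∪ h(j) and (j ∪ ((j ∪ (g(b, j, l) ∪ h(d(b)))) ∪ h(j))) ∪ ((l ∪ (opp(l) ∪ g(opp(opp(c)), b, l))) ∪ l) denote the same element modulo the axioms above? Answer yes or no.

Answer: no — g(b, j, l) ∪ g(c, b, b) ∪ h(d(l)) ∪ h(j) ∪ j ∪ j ∪ l vs g(b, j, l) ∪ g(c, b, l) ∪ h(d(b)) ∪ h(j) ∪ j ∪ j ∪ l

Derivation:
Left:  (opp(c ∪ opp(j) ∪ j) ∪ c ∪ j) ∪ l ∪ (h(d(l)) ∪ g(b, j, l)) ∪ g(c, b, b) ∪ j ∪ h(j)
  Push opp inside:  distribute opp over ∪ and collapse double opp
  Cancel inverse pairs:  c cancels
  Collect terms:  j ∪ j ∪ l ∪ h(d(l)) ∪ g(b, j, l) ∪ g(c, b, b) ∪ h(j)
  Sort arguments:  g(b, j, l) ∪ g(c, b, b) ∪ h(d(l)) ∪ h(j) ∪ j ∪ j ∪ l
Right:  (j ∪ ((j ∪ (g(b, j, l) ∪ h(d(b)))) ∪ h(j))) ∪ ((l ∪ (opp(l) ∪ g(opp(opp(c)), b, l))) ∪ l)
  Push opp inside:  distribute opp over ∪ and collapse double opp
  Collect:  j ∪ j ∪ g(b, j, l) ∪ h(d(b)) ∪ h(j) ∪ l ∪ g(c, b, l)
  Sort arguments:  g(b, j, l) ∪ g(c, b, l) ∪ h(d(b)) ∪ h(j) ∪ j ∪ j ∪ l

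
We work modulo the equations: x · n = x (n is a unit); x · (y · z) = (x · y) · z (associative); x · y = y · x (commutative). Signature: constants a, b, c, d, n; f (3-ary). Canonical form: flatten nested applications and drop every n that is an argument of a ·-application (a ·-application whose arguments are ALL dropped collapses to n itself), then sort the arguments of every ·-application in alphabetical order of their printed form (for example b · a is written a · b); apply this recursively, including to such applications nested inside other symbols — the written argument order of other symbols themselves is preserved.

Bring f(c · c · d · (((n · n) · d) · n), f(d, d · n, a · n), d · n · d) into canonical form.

Answer: f(c · c · d · d, f(d, d, a), d · d)

Derivation:
Focus inside:  c · c · d · (((n · n) · d) · n)
Un-nest:  c · c · d · n · n · d · n
Drop the unit:  drop n (×3)
Sort arguments:  c · c · d · d
Put back:  f(c · c · d · d, f(d, d, a), d · d)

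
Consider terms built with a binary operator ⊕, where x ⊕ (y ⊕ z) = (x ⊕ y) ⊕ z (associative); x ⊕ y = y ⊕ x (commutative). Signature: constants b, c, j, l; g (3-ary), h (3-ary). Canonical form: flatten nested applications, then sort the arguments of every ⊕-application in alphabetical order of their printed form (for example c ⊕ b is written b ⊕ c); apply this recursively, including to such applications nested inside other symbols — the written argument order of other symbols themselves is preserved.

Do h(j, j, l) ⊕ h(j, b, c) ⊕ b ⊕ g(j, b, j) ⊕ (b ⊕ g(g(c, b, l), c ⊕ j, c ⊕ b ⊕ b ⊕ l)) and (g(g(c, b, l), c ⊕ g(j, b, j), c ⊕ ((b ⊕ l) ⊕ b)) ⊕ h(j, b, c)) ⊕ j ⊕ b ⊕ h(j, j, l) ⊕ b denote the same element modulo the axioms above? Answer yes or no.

Left:  h(j, j, l) ⊕ h(j, b, c) ⊕ b ⊕ g(j, b, j) ⊕ (b ⊕ g(g(c, b, l), c ⊕ j, c ⊕ b ⊕ b ⊕ l))
  Un-nest:  h(j, j, l) ⊕ h(j, b, c) ⊕ b ⊕ g(j, b, j) ⊕ b ⊕ g(g(c, b, l), c ⊕ j, c ⊕ b ⊕ b ⊕ l)
  Inside:  g(g(c, b, l), c ⊕ j, c ⊕ b ⊕ b ⊕ l)  →  g(g(c, b, l), c ⊕ j, b ⊕ b ⊕ c ⊕ l)
  Sort arguments:  b ⊕ b ⊕ g(g(c, b, l), c ⊕ j, b ⊕ b ⊕ c ⊕ l) ⊕ g(j, b, j) ⊕ h(j, b, c) ⊕ h(j, j, l)
Right:  (g(g(c, b, l), c ⊕ g(j, b, j), c ⊕ ((b ⊕ l) ⊕ b)) ⊕ h(j, b, c)) ⊕ j ⊕ b ⊕ h(j, j, l) ⊕ b
  Merge nested applications:  g(g(c, b, l), c ⊕ g(j, b, j), c ⊕ ((b ⊕ l) ⊕ b)) ⊕ h(j, b, c) ⊕ j ⊕ b ⊕ h(j, j, l) ⊕ b
  Simplify inside:  g(g(c, b, l), c ⊕ g(j, b, j), c ⊕ ((b ⊕ l) ⊕ b))  →  g(g(c, b, l), c ⊕ g(j, b, j), b ⊕ b ⊕ c ⊕ l)
  Sort:  b ⊕ b ⊕ g(g(c, b, l), c ⊕ g(j, b, j), b ⊕ b ⊕ c ⊕ l) ⊕ h(j, b, c) ⊕ h(j, j, l) ⊕ j

Answer: no — b ⊕ b ⊕ g(g(c, b, l), c ⊕ j, b ⊕ b ⊕ c ⊕ l) ⊕ g(j, b, j) ⊕ h(j, b, c) ⊕ h(j, j, l) vs b ⊕ b ⊕ g(g(c, b, l), c ⊕ g(j, b, j), b ⊕ b ⊕ c ⊕ l) ⊕ h(j, b, c) ⊕ h(j, j, l) ⊕ j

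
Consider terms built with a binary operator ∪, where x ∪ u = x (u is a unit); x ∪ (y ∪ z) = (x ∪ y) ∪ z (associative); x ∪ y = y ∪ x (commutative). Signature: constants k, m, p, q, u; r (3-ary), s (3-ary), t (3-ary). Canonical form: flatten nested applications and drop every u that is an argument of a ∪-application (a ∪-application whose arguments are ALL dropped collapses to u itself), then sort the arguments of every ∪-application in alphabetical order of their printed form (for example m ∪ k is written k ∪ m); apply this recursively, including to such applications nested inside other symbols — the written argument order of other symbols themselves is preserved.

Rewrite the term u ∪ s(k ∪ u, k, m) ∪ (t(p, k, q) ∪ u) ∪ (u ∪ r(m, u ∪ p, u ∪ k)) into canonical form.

Answer: r(m, p, k) ∪ s(k, k, m) ∪ t(p, k, q)

Derivation:
Merge nested applications:  u ∪ s(k ∪ u, k, m) ∪ t(p, k, q) ∪ u ∪ u ∪ r(m, u ∪ p, u ∪ k)
Canonicalize subterm:  s(k ∪ u, k, m)  →  s(k, k, m)
Simplify inside:  r(m, u ∪ p, u ∪ k)  →  r(m, p, k)
Drop the unit:  drop u (×3)
Sort:  r(m, p, k) ∪ s(k, k, m) ∪ t(p, k, q)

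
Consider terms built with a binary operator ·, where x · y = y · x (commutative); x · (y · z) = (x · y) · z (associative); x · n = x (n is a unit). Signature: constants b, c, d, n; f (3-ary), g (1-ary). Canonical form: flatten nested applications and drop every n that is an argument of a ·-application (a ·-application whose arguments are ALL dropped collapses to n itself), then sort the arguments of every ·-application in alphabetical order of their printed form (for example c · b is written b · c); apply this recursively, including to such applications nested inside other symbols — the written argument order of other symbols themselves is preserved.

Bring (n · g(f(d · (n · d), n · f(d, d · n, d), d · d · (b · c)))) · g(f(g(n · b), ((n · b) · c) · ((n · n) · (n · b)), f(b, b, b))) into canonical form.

Answer: g(f(d · d, f(d, d, d), b · c · d · d)) · g(f(g(b), b · b · c, f(b, b, b)))

Derivation:
Merge nested applications:  n · g(f(d · (n · d), n · f(d, d · n, d), d · d · (b · c))) · g(f(g(n · b), ((n · b) · c) · ((n · n) · (n · b)), f(b, b, b)))
Canonicalize subterm:  g(f(d · (n · d), n · f(d, d · n, d), d · d · (b · c)))  →  g(f(d · d, f(d, d, d), b · c · d · d))
Inside:  g(f(g(n · b), ((n · b) · c) · ((n · n) · (n · b)), f(b, b, b)))  →  g(f(g(b), b · b · c, f(b, b, b)))
Units out:  drop n
Order the arguments:  g(f(d · d, f(d, d, d), b · c · d · d)) · g(f(g(b), b · b · c, f(b, b, b)))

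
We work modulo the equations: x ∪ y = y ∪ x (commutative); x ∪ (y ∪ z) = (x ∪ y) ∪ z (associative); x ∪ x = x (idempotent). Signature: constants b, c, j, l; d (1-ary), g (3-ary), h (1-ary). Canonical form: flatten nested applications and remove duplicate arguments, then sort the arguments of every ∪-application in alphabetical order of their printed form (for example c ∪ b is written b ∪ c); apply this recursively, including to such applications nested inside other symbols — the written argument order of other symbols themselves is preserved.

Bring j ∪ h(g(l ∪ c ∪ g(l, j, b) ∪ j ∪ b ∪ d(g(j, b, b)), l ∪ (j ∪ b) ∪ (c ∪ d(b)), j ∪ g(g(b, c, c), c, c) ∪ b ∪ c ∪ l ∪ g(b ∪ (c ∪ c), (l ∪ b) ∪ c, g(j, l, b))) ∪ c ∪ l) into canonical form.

Answer: h(c ∪ g(b ∪ c ∪ d(g(j, b, b)) ∪ g(l, j, b) ∪ j ∪ l, b ∪ c ∪ d(b) ∪ j ∪ l, b ∪ c ∪ g(b ∪ c, b ∪ c ∪ l, g(j, l, b)) ∪ g(g(b, c, c), c, c) ∪ j ∪ l) ∪ l) ∪ j

Derivation:
Inside:  h(g(l ∪ c ∪ g(l, j, b) ∪ j ∪ b ∪ d(g(j, b, b)), l ∪ (j ∪ b) ∪ (c ∪ d(b)), j ∪ g(g(b, c, c), c, c) ∪ b ∪ c ∪ l ∪ g(b ∪ (c ∪ c), (l ∪ b) ∪ c, g(j, l, b))) ∪ c ∪ l)  →  h(c ∪ g(b ∪ c ∪ d(g(j, b, b)) ∪ g(l, j, b) ∪ j ∪ l, b ∪ c ∪ d(b) ∪ j ∪ l, b ∪ c ∪ g(b ∪ c, b ∪ c ∪ l, g(j, l, b)) ∪ g(g(b, c, c), c, c) ∪ j ∪ l) ∪ l)
Sort arguments:  h(c ∪ g(b ∪ c ∪ d(g(j, b, b)) ∪ g(l, j, b) ∪ j ∪ l, b ∪ c ∪ d(b) ∪ j ∪ l, b ∪ c ∪ g(b ∪ c, b ∪ c ∪ l, g(j, l, b)) ∪ g(g(b, c, c), c, c) ∪ j ∪ l) ∪ l) ∪ j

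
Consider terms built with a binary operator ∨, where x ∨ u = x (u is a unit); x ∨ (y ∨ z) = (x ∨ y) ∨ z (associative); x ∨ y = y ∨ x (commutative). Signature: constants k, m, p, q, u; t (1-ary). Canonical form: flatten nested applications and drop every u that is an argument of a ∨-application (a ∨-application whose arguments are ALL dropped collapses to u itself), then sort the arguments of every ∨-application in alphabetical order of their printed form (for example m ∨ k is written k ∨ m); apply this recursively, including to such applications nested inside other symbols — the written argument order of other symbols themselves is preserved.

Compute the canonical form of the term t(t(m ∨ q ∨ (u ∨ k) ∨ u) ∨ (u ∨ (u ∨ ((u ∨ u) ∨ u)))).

Descend into:  t(m ∨ q ∨ (u ∨ k) ∨ u) ∨ (u ∨ (u ∨ ((u ∨ u) ∨ u)))
Flatten:  t(m ∨ q ∨ (u ∨ k) ∨ u) ∨ u ∨ u ∨ u ∨ u ∨ u
Canonicalize subterm:  t(m ∨ q ∨ (u ∨ k) ∨ u)  →  t(k ∨ m ∨ q)
Drop the unit:  drop u (×5)
Sort:  t(k ∨ m ∨ q)
Put back:  t(t(k ∨ m ∨ q))

Answer: t(t(k ∨ m ∨ q))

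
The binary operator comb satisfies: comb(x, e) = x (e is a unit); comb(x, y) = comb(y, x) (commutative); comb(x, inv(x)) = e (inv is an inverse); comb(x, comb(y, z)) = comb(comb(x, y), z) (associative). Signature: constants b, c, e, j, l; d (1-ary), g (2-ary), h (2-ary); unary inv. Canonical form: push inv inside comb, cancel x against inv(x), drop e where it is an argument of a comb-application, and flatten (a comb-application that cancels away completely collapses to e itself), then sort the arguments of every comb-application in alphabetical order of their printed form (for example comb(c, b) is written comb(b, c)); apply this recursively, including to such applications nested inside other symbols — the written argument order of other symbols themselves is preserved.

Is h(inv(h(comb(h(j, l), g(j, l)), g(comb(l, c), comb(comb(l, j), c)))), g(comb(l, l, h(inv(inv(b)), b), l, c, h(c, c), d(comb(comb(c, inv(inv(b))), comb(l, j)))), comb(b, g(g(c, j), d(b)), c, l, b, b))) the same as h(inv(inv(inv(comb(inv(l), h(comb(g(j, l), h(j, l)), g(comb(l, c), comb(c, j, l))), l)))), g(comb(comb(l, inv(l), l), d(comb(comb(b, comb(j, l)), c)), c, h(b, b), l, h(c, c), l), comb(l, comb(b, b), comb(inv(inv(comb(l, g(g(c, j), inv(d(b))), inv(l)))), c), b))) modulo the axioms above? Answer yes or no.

Answer: no — h(inv(h(comb(g(j, l), h(j, l)), g(comb(c, l), comb(c, j, l)))), g(comb(c, d(comb(b, c, j, l)), h(b, b), h(c, c), l, l, l), comb(b, b, b, c, g(g(c, j), d(b)), l))) vs h(inv(h(comb(g(j, l), h(j, l)), g(comb(c, l), comb(c, j, l)))), g(comb(c, d(comb(b, c, j, l)), h(b, b), h(c, c), l, l, l), comb(b, b, b, c, g(g(c, j), inv(d(b))), l)))

Derivation:
Left:  h(inv(h(comb(h(j, l), g(j, l)), g(comb(l, c), comb(comb(l, j), c)))), g(comb(l, l, h(inv(inv(b)), b), l, c, h(c, c), d(comb(comb(c, inv(inv(b))), comb(l, j)))), comb(b, g(g(c, j), d(b)), c, l, b, b)))
  Work inside:  comb(l, l, h(inv(inv(b)), b), l, c, h(c, c), d(comb(comb(c, inv(inv(b))), comb(l, j))))
  Push inv inside:  distribute inv over comb and collapse double inv
  Collect:  comb(l, l, l, h(b, b), c, h(c, c), d(comb(b, c, j, l)))
  Sort arguments:  comb(c, d(comb(b, c, j, l)), h(b, b), h(c, c), l, l, l)
  Put back:  h(inv(h(comb(g(j, l), h(j, l)), g(comb(c, l), comb(c, j, l)))), g(comb(c, d(comb(b, c, j, l)), h(b, b), h(c, c), l, l, l), comb(b, b, b, c, g(g(c, j), d(b)), l)))
Right:  h(inv(inv(inv(comb(inv(l), h(comb(g(j, l), h(j, l)), g(comb(l, c), comb(c, j, l))), l)))), g(comb(comb(l, inv(l), l), d(comb(comb(b, comb(j, l)), c)), c, h(b, b), l, h(c, c), l), comb(l, comb(b, b), comb(inv(inv(comb(l, g(g(c, j), inv(d(b))), inv(l)))), c), b)))
  Focus inside:  comb(comb(l, inv(l), l), d(comb(comb(b, comb(j, l)), c)), c, h(b, b), l, h(c, c), l)
  Collect:  comb(l, l, l, d(comb(b, c, j, l)), c, h(b, b), h(c, c))
  Order the arguments:  comb(c, d(comb(b, c, j, l)), h(b, b), h(c, c), l, l, l)
  Put back:  h(inv(h(comb(g(j, l), h(j, l)), g(comb(c, l), comb(c, j, l)))), g(comb(c, d(comb(b, c, j, l)), h(b, b), h(c, c), l, l, l), comb(b, b, b, c, g(g(c, j), inv(d(b))), l)))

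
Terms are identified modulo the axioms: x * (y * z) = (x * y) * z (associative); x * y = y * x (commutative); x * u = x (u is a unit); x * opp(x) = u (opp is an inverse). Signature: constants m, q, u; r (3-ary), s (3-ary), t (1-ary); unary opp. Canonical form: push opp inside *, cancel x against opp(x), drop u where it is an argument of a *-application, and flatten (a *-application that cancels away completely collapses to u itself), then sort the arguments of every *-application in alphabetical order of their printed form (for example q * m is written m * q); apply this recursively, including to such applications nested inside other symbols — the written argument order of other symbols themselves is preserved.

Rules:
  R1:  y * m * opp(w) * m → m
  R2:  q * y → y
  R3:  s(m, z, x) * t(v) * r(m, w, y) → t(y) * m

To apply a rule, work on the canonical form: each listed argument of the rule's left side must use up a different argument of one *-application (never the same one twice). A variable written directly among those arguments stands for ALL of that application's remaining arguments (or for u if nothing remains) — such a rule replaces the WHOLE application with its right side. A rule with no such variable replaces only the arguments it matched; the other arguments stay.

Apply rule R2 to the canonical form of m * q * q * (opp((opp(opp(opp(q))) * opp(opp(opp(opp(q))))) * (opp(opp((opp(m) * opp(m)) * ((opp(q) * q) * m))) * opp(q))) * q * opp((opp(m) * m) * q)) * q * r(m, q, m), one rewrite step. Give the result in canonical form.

Canonical form:  m * m * q * q * q * q * r(m, q, m)
Match R2:  consume q;  y := m * m * q * q * q * r(m, q, m)
The extension variable absorbs all remaining arguments, so the whole application is rewritten.
Result:  m * m * q * q * q * r(m, q, m)

Answer: m * m * q * q * q * r(m, q, m)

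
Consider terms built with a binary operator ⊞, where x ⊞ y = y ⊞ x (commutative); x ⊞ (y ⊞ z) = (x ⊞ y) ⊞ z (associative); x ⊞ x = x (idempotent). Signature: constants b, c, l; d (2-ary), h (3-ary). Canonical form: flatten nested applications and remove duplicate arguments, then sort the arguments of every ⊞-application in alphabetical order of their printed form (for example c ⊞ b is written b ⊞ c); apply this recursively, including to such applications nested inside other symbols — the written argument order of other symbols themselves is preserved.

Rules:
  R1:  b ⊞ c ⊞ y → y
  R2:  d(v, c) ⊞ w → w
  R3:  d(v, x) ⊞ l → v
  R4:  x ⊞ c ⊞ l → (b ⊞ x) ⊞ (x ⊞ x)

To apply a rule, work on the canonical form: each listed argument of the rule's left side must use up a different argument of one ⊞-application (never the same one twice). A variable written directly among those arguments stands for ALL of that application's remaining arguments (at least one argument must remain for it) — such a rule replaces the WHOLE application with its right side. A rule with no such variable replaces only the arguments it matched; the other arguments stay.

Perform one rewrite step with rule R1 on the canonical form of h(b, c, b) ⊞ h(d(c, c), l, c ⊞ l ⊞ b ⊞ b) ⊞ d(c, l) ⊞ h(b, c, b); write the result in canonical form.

Answer: d(c, l) ⊞ h(b, c, b) ⊞ h(d(c, c), l, l)

Derivation:
Canonical form:  d(c, l) ⊞ h(b, c, b) ⊞ h(d(c, c), l, b ⊞ c ⊞ l)
R1 matches:  uses b, c;  y := l
The variable takes the whole remainder — replace the entire application.
New term:  d(c, l) ⊞ h(b, c, b) ⊞ h(d(c, c), l, l)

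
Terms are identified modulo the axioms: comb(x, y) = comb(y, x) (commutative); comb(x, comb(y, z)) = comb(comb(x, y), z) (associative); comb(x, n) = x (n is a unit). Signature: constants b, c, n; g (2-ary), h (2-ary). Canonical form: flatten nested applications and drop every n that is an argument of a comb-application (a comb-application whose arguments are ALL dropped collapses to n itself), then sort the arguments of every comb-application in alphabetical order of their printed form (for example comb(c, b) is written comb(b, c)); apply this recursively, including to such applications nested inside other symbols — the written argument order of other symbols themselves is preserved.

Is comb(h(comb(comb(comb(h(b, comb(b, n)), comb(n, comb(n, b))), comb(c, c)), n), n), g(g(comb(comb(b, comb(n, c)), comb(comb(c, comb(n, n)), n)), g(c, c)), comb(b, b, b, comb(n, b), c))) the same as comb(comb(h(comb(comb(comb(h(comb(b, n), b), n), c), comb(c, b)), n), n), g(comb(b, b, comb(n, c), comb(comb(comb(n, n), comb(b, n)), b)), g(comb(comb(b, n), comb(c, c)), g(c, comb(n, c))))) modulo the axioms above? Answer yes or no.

Answer: no — comb(g(g(comb(b, c, c), g(c, c)), comb(b, b, b, b, c)), h(comb(b, c, c, h(b, b)), n)) vs comb(g(comb(b, b, b, b, c), g(comb(b, c, c), g(c, c))), h(comb(b, c, c, h(b, b)), n))

Derivation:
Left:  comb(h(comb(comb(comb(h(b, comb(b, n)), comb(n, comb(n, b))), comb(c, c)), n), n), g(g(comb(comb(b, comb(n, c)), comb(comb(c, comb(n, n)), n)), g(c, c)), comb(b, b, b, comb(n, b), c)))
  Simplify inside:  h(comb(comb(comb(h(b, comb(b, n)), comb(n, comb(n, b))), comb(c, c)), n), n)  →  h(comb(b, c, c, h(b, b)), n)
  Simplify inside:  g(g(comb(comb(b, comb(n, c)), comb(comb(c, comb(n, n)), n)), g(c, c)), comb(b, b, b, comb(n, b), c))  →  g(g(comb(b, c, c), g(c, c)), comb(b, b, b, b, c))
  Sort:  comb(g(g(comb(b, c, c), g(c, c)), comb(b, b, b, b, c)), h(comb(b, c, c, h(b, b)), n))
Right:  comb(comb(h(comb(comb(comb(h(comb(b, n), b), n), c), comb(c, b)), n), n), g(comb(b, b, comb(n, c), comb(comb(comb(n, n), comb(b, n)), b)), g(comb(comb(b, n), comb(c, c)), g(c, comb(n, c)))))
  Merge nested applications:  comb(h(comb(comb(comb(h(comb(b, n), b), n), c), comb(c, b)), n), n, g(comb(b, b, comb(n, c), comb(comb(comb(n, n), comb(b, n)), b)), g(comb(comb(b, n), comb(c, c)), g(c, comb(n, c)))))
  Canonicalize subterm:  h(comb(comb(comb(h(comb(b, n), b), n), c), comb(c, b)), n)  →  h(comb(b, c, c, h(b, b)), n)
  Inside:  g(comb(b, b, comb(n, c), comb(comb(comb(n, n), comb(b, n)), b)), g(comb(comb(b, n), comb(c, c)), g(c, comb(n, c))))  →  g(comb(b, b, b, b, c), g(comb(b, c, c), g(c, c)))
  Drop the unit:  drop n
  Sort:  comb(g(comb(b, b, b, b, c), g(comb(b, c, c), g(c, c))), h(comb(b, c, c, h(b, b)), n))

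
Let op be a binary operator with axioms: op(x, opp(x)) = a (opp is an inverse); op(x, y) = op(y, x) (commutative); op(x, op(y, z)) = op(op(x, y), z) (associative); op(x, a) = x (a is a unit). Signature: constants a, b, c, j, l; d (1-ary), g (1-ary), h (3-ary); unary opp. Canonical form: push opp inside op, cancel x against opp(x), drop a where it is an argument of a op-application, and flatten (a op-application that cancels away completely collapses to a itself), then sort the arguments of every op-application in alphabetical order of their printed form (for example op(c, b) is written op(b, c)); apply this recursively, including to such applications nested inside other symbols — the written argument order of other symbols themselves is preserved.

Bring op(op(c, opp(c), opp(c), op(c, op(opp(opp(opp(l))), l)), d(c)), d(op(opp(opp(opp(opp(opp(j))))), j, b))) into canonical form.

Answer: op(d(b), d(c))

Derivation:
Push opp inside:  distribute opp over op and collapse double opp
Cancel:  c cancels; l cancels
Collect:  op(d(c), d(b))
Sort:  op(d(b), d(c))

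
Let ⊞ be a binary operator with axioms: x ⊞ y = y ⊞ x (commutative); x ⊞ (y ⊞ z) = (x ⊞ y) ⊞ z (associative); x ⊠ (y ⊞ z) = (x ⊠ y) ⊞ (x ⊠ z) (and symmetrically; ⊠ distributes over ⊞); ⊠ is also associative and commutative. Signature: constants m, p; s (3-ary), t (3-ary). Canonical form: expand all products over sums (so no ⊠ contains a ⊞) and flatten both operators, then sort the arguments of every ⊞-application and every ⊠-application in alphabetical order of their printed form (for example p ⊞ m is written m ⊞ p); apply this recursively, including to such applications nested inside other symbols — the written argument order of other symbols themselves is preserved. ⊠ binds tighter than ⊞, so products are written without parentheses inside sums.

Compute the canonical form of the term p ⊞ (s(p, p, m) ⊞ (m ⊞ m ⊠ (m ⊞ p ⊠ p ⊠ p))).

Expand:  p ⊞ s(p, p, m) ⊞ m ⊞ m ⊠ m ⊞ m ⊠ p ⊠ p ⊠ p
Order the arguments:  m ⊞ m ⊠ m ⊞ m ⊠ p ⊠ p ⊠ p ⊞ p ⊞ s(p, p, m)

Answer: m ⊞ m ⊠ m ⊞ m ⊠ p ⊠ p ⊠ p ⊞ p ⊞ s(p, p, m)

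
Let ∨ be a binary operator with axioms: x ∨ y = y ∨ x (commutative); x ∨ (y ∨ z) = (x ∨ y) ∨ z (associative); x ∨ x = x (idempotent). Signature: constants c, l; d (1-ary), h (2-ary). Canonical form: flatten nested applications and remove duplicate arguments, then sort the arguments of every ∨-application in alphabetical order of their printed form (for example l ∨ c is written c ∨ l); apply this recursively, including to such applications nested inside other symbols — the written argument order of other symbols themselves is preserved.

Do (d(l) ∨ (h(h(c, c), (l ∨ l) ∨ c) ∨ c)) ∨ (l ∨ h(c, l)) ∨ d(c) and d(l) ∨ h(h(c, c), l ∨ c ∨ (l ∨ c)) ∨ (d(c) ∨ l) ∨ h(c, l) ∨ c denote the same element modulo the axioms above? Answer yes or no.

Answer: yes — both canonical forms are c ∨ d(c) ∨ d(l) ∨ h(c, l) ∨ h(h(c, c), c ∨ l) ∨ l

Derivation:
Left:  (d(l) ∨ (h(h(c, c), (l ∨ l) ∨ c) ∨ c)) ∨ (l ∨ h(c, l)) ∨ d(c)
  Flatten:  d(l) ∨ h(h(c, c), (l ∨ l) ∨ c) ∨ c ∨ l ∨ h(c, l) ∨ d(c)
  Canonicalize subterm:  h(h(c, c), (l ∨ l) ∨ c)  →  h(h(c, c), c ∨ l)
  Sort:  c ∨ d(c) ∨ d(l) ∨ h(c, l) ∨ h(h(c, c), c ∨ l) ∨ l
Right:  d(l) ∨ h(h(c, c), l ∨ c ∨ (l ∨ c)) ∨ (d(c) ∨ l) ∨ h(c, l) ∨ c
  Un-nest:  d(l) ∨ h(h(c, c), l ∨ c ∨ (l ∨ c)) ∨ d(c) ∨ l ∨ h(c, l) ∨ c
  Inside:  h(h(c, c), l ∨ c ∨ (l ∨ c))  →  h(h(c, c), c ∨ l)
  Sort arguments:  c ∨ d(c) ∨ d(l) ∨ h(c, l) ∨ h(h(c, c), c ∨ l) ∨ l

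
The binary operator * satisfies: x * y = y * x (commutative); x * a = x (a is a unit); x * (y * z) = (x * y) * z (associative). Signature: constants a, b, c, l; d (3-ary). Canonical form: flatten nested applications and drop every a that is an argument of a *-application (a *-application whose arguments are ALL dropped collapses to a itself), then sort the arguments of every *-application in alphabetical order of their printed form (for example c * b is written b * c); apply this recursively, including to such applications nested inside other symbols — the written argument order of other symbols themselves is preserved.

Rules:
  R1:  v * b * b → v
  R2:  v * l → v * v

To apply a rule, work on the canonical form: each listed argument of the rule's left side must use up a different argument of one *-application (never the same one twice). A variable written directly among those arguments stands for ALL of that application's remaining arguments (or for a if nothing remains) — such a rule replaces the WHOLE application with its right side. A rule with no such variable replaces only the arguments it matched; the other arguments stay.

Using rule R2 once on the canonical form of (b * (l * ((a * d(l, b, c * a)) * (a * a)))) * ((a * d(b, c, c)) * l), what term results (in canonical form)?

Canonical form:  b * d(b, c, c) * d(l, b, c) * l * l
Apply R2:  consuming l;  v := b * d(b, c, c) * d(l, b, c) * l
The extension variable absorbs all remaining arguments, so the whole application is rewritten.
Result:  b * b * d(b, c, c) * d(b, c, c) * d(l, b, c) * d(l, b, c) * l * l

Answer: b * b * d(b, c, c) * d(b, c, c) * d(l, b, c) * d(l, b, c) * l * l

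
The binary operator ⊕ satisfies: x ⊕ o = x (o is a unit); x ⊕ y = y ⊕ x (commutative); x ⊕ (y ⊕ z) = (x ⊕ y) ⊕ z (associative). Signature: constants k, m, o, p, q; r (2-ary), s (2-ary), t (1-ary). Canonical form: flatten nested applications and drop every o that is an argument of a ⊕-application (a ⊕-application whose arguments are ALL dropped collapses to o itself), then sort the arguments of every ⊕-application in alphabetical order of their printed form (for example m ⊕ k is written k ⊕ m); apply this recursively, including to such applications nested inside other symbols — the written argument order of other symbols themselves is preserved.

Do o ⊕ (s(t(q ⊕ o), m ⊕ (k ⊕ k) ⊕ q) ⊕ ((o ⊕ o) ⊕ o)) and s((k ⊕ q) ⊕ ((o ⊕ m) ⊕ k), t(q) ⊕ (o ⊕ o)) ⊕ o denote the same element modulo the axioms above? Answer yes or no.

Answer: no — s(t(q), k ⊕ k ⊕ m ⊕ q) vs s(k ⊕ k ⊕ m ⊕ q, t(q))

Derivation:
Left:  o ⊕ (s(t(q ⊕ o), m ⊕ (k ⊕ k) ⊕ q) ⊕ ((o ⊕ o) ⊕ o))
  Merge nested applications:  o ⊕ s(t(q ⊕ o), m ⊕ (k ⊕ k) ⊕ q) ⊕ o ⊕ o ⊕ o
  Canonicalize subterm:  s(t(q ⊕ o), m ⊕ (k ⊕ k) ⊕ q)  →  s(t(q), k ⊕ k ⊕ m ⊕ q)
  Unit:  drop o (×4)
  Order the arguments:  s(t(q), k ⊕ k ⊕ m ⊕ q)
Right:  s((k ⊕ q) ⊕ ((o ⊕ m) ⊕ k), t(q) ⊕ (o ⊕ o)) ⊕ o
  Canonicalize subterm:  s((k ⊕ q) ⊕ ((o ⊕ m) ⊕ k), t(q) ⊕ (o ⊕ o))  →  s(k ⊕ k ⊕ m ⊕ q, t(q))
  Unit:  drop o
  Sort:  s(k ⊕ k ⊕ m ⊕ q, t(q))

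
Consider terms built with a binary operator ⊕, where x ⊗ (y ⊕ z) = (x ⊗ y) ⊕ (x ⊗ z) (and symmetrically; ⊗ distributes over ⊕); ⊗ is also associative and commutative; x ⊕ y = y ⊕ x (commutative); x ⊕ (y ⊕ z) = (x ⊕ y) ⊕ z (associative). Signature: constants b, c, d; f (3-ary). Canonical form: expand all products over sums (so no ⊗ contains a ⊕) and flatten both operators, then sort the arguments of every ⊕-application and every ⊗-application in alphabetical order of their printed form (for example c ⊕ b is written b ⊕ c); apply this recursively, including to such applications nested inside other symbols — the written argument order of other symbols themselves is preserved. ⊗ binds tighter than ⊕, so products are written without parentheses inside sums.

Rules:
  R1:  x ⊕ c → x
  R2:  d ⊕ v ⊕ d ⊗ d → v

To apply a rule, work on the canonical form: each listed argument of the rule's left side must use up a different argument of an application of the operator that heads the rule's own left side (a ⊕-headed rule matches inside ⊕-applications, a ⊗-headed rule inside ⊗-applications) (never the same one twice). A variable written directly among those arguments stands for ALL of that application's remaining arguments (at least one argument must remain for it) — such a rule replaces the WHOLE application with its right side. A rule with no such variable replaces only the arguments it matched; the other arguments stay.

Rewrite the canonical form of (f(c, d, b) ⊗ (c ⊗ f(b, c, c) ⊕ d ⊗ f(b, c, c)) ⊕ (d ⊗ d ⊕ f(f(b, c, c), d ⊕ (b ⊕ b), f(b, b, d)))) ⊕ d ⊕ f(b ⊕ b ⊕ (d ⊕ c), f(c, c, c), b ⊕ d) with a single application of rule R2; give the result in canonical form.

Canonical form:  c ⊗ f(b, c, c) ⊗ f(c, d, b) ⊕ d ⊕ d ⊗ d ⊕ d ⊗ f(b, c, c) ⊗ f(c, d, b) ⊕ f(b ⊕ b ⊕ c ⊕ d, f(c, c, c), b ⊕ d) ⊕ f(f(b, c, c), b ⊕ b ⊕ d, f(b, b, d))
Apply R2:  consuming d, d ⊗ d;  v := c ⊗ f(b, c, c) ⊗ f(c, d, b) ⊕ d ⊗ f(b, c, c) ⊗ f(c, d, b) ⊕ f(b ⊕ b ⊕ c ⊕ d, f(c, c, c), b ⊕ d) ⊕ f(f(b, c, c), b ⊕ b ⊕ d, f(b, b, d))
Every leftover argument binds to the variable; the entire application is replaced.
Result:  c ⊗ f(b, c, c) ⊗ f(c, d, b) ⊕ d ⊗ f(b, c, c) ⊗ f(c, d, b) ⊕ f(b ⊕ b ⊕ c ⊕ d, f(c, c, c), b ⊕ d) ⊕ f(f(b, c, c), b ⊕ b ⊕ d, f(b, b, d))

Answer: c ⊗ f(b, c, c) ⊗ f(c, d, b) ⊕ d ⊗ f(b, c, c) ⊗ f(c, d, b) ⊕ f(b ⊕ b ⊕ c ⊕ d, f(c, c, c), b ⊕ d) ⊕ f(f(b, c, c), b ⊕ b ⊕ d, f(b, b, d))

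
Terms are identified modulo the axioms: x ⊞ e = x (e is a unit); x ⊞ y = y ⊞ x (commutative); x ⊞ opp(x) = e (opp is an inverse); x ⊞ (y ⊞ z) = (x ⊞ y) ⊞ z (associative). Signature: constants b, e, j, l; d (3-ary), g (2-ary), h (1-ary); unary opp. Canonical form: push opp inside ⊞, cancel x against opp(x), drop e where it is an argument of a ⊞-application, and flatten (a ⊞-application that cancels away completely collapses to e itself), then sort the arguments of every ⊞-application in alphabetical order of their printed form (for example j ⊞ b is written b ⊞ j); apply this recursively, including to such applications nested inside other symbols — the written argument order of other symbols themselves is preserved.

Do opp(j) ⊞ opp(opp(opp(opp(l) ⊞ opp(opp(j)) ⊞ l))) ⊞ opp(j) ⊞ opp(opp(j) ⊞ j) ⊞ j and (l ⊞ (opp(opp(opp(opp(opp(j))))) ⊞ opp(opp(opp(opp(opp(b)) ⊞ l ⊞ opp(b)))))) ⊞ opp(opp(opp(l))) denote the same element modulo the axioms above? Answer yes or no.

Answer: no — opp(j) ⊞ opp(j) vs opp(j) ⊞ opp(l)

Derivation:
Left:  opp(j) ⊞ opp(opp(opp(opp(l) ⊞ opp(opp(j)) ⊞ l))) ⊞ opp(j) ⊞ opp(opp(j) ⊞ j) ⊞ j
  Push opp inside:  distribute opp over ⊞ and collapse double opp
  Cancel:  l cancels
  Collect:  opp(j) ⊞ opp(j)
Right:  (l ⊞ (opp(opp(opp(opp(opp(j))))) ⊞ opp(opp(opp(opp(opp(b)) ⊞ l ⊞ opp(b)))))) ⊞ opp(opp(opp(l)))
  Push opp inside:  distribute opp over ⊞ and collapse double opp
  Inverses cancel:  b cancels
  Combine occurrences:  opp(l) ⊞ opp(j)
  Sort:  opp(j) ⊞ opp(l)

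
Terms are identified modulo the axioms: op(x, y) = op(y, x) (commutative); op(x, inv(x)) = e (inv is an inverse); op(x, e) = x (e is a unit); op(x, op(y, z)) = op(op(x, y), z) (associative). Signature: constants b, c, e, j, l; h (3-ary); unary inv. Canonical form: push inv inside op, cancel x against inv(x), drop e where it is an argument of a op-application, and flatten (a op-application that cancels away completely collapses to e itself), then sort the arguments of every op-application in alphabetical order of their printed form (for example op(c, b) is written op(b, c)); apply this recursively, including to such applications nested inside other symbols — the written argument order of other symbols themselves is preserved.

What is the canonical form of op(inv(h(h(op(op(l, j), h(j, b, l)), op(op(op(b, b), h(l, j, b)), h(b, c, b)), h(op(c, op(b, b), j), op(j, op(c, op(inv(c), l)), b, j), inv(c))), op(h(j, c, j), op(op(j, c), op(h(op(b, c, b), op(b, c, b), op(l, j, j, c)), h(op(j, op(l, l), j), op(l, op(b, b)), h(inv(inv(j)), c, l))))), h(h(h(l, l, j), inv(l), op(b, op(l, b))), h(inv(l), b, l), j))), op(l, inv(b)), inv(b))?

Answer: op(inv(b), inv(b), inv(h(h(op(h(j, b, l), j, l), op(b, b, h(b, c, b), h(l, j, b)), h(op(b, b, c, j), op(b, j, j, l), inv(c))), op(c, h(j, c, j), h(op(b, b, c), op(b, b, c), op(c, j, j, l)), h(op(j, j, l, l), op(b, b, l), h(j, c, l)), j), h(h(h(l, l, j), inv(l), op(b, b, l)), h(inv(l), b, l), j))), l)

Derivation:
Push inv inside:  distribute inv over op and collapse double inv
Collect terms:  op(inv(h(h(op(h(j, b, l), j, l), op(b, b, h(b, c, b), h(l, j, b)), h(op(b, b, c, j), op(b, j, j, l), inv(c))), op(c, h(j, c, j), h(op(b, b, c), op(b, b, c), op(c, j, j, l)), h(op(j, j, l, l), op(b, b, l), h(j, c, l)), j), h(h(h(l, l, j), inv(l), op(b, b, l)), h(inv(l), b, l), j))), l, inv(b), inv(b))
Sort arguments:  op(inv(b), inv(b), inv(h(h(op(h(j, b, l), j, l), op(b, b, h(b, c, b), h(l, j, b)), h(op(b, b, c, j), op(b, j, j, l), inv(c))), op(c, h(j, c, j), h(op(b, b, c), op(b, b, c), op(c, j, j, l)), h(op(j, j, l, l), op(b, b, l), h(j, c, l)), j), h(h(h(l, l, j), inv(l), op(b, b, l)), h(inv(l), b, l), j))), l)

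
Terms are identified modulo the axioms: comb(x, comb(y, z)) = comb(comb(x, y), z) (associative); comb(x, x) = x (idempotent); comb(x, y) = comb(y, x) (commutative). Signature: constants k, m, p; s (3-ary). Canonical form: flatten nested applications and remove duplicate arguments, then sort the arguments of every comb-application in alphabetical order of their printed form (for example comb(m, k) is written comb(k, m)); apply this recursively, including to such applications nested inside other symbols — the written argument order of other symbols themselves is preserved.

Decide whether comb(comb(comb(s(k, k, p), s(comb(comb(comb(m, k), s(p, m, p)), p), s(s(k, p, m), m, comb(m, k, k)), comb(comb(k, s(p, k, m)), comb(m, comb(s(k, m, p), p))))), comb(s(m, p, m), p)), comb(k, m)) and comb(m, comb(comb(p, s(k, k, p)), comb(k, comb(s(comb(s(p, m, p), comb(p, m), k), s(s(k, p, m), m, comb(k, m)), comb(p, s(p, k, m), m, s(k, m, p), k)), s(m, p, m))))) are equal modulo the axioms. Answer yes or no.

Answer: yes — both canonical forms are comb(k, m, p, s(comb(k, m, p, s(p, m, p)), s(s(k, p, m), m, comb(k, m)), comb(k, m, p, s(k, m, p), s(p, k, m))), s(k, k, p), s(m, p, m))

Derivation:
Left:  comb(comb(comb(s(k, k, p), s(comb(comb(comb(m, k), s(p, m, p)), p), s(s(k, p, m), m, comb(m, k, k)), comb(comb(k, s(p, k, m)), comb(m, comb(s(k, m, p), p))))), comb(s(m, p, m), p)), comb(k, m))
  Flatten:  comb(s(k, k, p), s(comb(comb(comb(m, k), s(p, m, p)), p), s(s(k, p, m), m, comb(m, k, k)), comb(comb(k, s(p, k, m)), comb(m, comb(s(k, m, p), p)))), s(m, p, m), p, k, m)
  Canonicalize subterm:  s(comb(comb(comb(m, k), s(p, m, p)), p), s(s(k, p, m), m, comb(m, k, k)), comb(comb(k, s(p, k, m)), comb(m, comb(s(k, m, p), p))))  →  s(comb(k, m, p, s(p, m, p)), s(s(k, p, m), m, comb(k, m)), comb(k, m, p, s(k, m, p), s(p, k, m)))
  Sort arguments:  comb(k, m, p, s(comb(k, m, p, s(p, m, p)), s(s(k, p, m), m, comb(k, m)), comb(k, m, p, s(k, m, p), s(p, k, m))), s(k, k, p), s(m, p, m))
Right:  comb(m, comb(comb(p, s(k, k, p)), comb(k, comb(s(comb(s(p, m, p), comb(p, m), k), s(s(k, p, m), m, comb(k, m)), comb(p, s(p, k, m), m, s(k, m, p), k)), s(m, p, m)))))
  Flatten:  comb(m, p, s(k, k, p), k, s(comb(s(p, m, p), comb(p, m), k), s(s(k, p, m), m, comb(k, m)), comb(p, s(p, k, m), m, s(k, m, p), k)), s(m, p, m))
  Inside:  s(comb(s(p, m, p), comb(p, m), k), s(s(k, p, m), m, comb(k, m)), comb(p, s(p, k, m), m, s(k, m, p), k))  →  s(comb(k, m, p, s(p, m, p)), s(s(k, p, m), m, comb(k, m)), comb(k, m, p, s(k, m, p), s(p, k, m)))
  Sort arguments:  comb(k, m, p, s(comb(k, m, p, s(p, m, p)), s(s(k, p, m), m, comb(k, m)), comb(k, m, p, s(k, m, p), s(p, k, m))), s(k, k, p), s(m, p, m))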